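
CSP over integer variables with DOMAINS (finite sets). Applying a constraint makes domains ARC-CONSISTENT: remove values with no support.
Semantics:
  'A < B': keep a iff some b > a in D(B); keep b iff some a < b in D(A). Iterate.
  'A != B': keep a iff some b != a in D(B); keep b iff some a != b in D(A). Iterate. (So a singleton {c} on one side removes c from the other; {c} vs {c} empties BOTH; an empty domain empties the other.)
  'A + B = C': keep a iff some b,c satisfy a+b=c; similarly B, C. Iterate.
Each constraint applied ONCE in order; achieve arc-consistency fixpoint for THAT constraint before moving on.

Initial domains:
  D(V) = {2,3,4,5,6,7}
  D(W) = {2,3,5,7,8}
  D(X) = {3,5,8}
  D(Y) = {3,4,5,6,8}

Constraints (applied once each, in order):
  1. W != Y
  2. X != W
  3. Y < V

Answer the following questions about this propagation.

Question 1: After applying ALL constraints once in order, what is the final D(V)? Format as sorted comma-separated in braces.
Answer: {4,5,6,7}

Derivation:
Constraint 1 (W != Y) on D(W)={2,3,5,7,8} D(Y)={3,4,5,6,8}: no change
Constraint 2 (X != W) on D(X)={3,5,8} D(W)={2,3,5,7,8}: no change
Constraint 3 (Y < V) on D(Y)={3,4,5,6,8} D(V)={2,3,4,5,6,7}: Y {3,4,5,6,8}->{3,4,5,6}; V {2,3,4,5,6,7}->{4,5,6,7}
So after all 3 constraints: D(V) = {4,5,6,7}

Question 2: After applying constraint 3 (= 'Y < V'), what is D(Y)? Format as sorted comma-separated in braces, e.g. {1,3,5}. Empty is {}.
Constraint 1 (W != Y) on D(W)={2,3,5,7,8} D(Y)={3,4,5,6,8}: no change
Constraint 2 (X != W) on D(X)={3,5,8} D(W)={2,3,5,7,8}: no change
Constraint 3 (Y < V) on D(Y)={3,4,5,6,8} D(V)={2,3,4,5,6,7}: Y {3,4,5,6,8}->{3,4,5,6}; V {2,3,4,5,6,7}->{4,5,6,7}
So after constraint 3: D(Y) = {3,4,5,6}

Answer: {3,4,5,6}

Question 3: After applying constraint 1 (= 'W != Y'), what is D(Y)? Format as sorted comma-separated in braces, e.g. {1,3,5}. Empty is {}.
Constraint 1 (W != Y) on D(W)={2,3,5,7,8} D(Y)={3,4,5,6,8}: no change
So after constraint 1: D(Y) = {3,4,5,6,8}

Answer: {3,4,5,6,8}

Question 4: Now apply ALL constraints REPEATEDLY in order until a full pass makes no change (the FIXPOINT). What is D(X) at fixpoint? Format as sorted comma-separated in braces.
pass 0 (initial): D(X)={3,5,8}
pass 1: V {2,3,4,5,6,7}->{4,5,6,7}; Y {3,4,5,6,8}->{3,4,5,6}
pass 2: no change
Fixpoint after 2 passes: D(X) = {3,5,8}

Answer: {3,5,8}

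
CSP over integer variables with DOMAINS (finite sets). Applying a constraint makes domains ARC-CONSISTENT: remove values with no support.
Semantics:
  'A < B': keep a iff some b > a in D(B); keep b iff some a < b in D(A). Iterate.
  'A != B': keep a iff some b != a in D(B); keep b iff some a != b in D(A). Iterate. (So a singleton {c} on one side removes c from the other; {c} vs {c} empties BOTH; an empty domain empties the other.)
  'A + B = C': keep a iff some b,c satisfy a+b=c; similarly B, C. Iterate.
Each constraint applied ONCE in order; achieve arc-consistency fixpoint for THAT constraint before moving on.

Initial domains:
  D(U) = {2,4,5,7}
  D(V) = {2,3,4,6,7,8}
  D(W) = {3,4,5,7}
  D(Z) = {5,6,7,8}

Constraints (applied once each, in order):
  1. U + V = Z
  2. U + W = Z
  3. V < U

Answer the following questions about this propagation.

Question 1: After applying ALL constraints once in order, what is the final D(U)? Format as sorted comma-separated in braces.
Constraint 1 (U + V = Z) on D(U)={2,4,5,7} D(V)={2,3,4,6,7,8} D(Z)={5,6,7,8}: U {2,4,5,7}->{2,4,5}; V {2,3,4,6,7,8}->{2,3,4,6}
Constraint 2 (U + W = Z) on D(U)={2,4,5} D(W)={3,4,5,7} D(Z)={5,6,7,8}: W {3,4,5,7}->{3,4,5}
Constraint 3 (V < U) on D(V)={2,3,4,6} D(U)={2,4,5}: V {2,3,4,6}->{2,3,4}; U {2,4,5}->{4,5}
So after all 3 constraints: D(U) = {4,5}

Answer: {4,5}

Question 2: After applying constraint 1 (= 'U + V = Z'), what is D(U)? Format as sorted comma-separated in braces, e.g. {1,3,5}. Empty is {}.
Constraint 1 (U + V = Z) on D(U)={2,4,5,7} D(V)={2,3,4,6,7,8} D(Z)={5,6,7,8}: U {2,4,5,7}->{2,4,5}; V {2,3,4,6,7,8}->{2,3,4,6}
So after constraint 1: D(U) = {2,4,5}

Answer: {2,4,5}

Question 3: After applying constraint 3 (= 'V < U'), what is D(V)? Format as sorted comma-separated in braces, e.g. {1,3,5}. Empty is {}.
Answer: {2,3,4}

Derivation:
Constraint 1 (U + V = Z) on D(U)={2,4,5,7} D(V)={2,3,4,6,7,8} D(Z)={5,6,7,8}: U {2,4,5,7}->{2,4,5}; V {2,3,4,6,7,8}->{2,3,4,6}
Constraint 2 (U + W = Z) on D(U)={2,4,5} D(W)={3,4,5,7} D(Z)={5,6,7,8}: W {3,4,5,7}->{3,4,5}
Constraint 3 (V < U) on D(V)={2,3,4,6} D(U)={2,4,5}: V {2,3,4,6}->{2,3,4}; U {2,4,5}->{4,5}
So after constraint 3: D(V) = {2,3,4}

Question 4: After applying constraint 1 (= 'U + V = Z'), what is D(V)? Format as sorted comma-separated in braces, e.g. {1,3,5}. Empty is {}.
Constraint 1 (U + V = Z) on D(U)={2,4,5,7} D(V)={2,3,4,6,7,8} D(Z)={5,6,7,8}: U {2,4,5,7}->{2,4,5}; V {2,3,4,6,7,8}->{2,3,4,6}
So after constraint 1: D(V) = {2,3,4,6}

Answer: {2,3,4,6}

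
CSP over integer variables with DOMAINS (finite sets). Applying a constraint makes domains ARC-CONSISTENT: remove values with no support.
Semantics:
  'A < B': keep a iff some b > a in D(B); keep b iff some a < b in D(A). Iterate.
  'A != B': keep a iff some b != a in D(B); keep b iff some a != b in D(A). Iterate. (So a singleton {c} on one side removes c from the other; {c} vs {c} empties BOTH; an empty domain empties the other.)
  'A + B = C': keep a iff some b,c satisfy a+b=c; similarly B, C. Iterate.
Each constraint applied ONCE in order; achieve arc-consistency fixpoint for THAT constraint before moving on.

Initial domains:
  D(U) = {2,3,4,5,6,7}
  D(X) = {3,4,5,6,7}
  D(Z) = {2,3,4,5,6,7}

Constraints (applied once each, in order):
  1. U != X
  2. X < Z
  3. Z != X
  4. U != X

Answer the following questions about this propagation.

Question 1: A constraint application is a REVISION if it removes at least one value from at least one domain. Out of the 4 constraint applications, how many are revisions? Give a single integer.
Answer: 1

Derivation:
Constraint 1 (U != X) on D(U)={2,3,4,5,6,7} D(X)={3,4,5,6,7}: no change => not a revision
Constraint 2 (X < Z) on D(X)={3,4,5,6,7} D(Z)={2,3,4,5,6,7}: X {3,4,5,6,7}->{3,4,5,6}; Z {2,3,4,5,6,7}->{4,5,6,7} => REVISION
Constraint 3 (Z != X) on D(Z)={4,5,6,7} D(X)={3,4,5,6}: no change => not a revision
Constraint 4 (U != X) on D(U)={2,3,4,5,6,7} D(X)={3,4,5,6}: no change => not a revision
Total revisions = 1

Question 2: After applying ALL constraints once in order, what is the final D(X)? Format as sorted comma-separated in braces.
Answer: {3,4,5,6}

Derivation:
Constraint 1 (U != X) on D(U)={2,3,4,5,6,7} D(X)={3,4,5,6,7}: no change
Constraint 2 (X < Z) on D(X)={3,4,5,6,7} D(Z)={2,3,4,5,6,7}: X {3,4,5,6,7}->{3,4,5,6}; Z {2,3,4,5,6,7}->{4,5,6,7}
Constraint 3 (Z != X) on D(Z)={4,5,6,7} D(X)={3,4,5,6}: no change
Constraint 4 (U != X) on D(U)={2,3,4,5,6,7} D(X)={3,4,5,6}: no change
So after all 4 constraints: D(X) = {3,4,5,6}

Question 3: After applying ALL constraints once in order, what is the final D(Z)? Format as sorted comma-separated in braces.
Answer: {4,5,6,7}

Derivation:
Constraint 1 (U != X) on D(U)={2,3,4,5,6,7} D(X)={3,4,5,6,7}: no change
Constraint 2 (X < Z) on D(X)={3,4,5,6,7} D(Z)={2,3,4,5,6,7}: X {3,4,5,6,7}->{3,4,5,6}; Z {2,3,4,5,6,7}->{4,5,6,7}
Constraint 3 (Z != X) on D(Z)={4,5,6,7} D(X)={3,4,5,6}: no change
Constraint 4 (U != X) on D(U)={2,3,4,5,6,7} D(X)={3,4,5,6}: no change
So after all 4 constraints: D(Z) = {4,5,6,7}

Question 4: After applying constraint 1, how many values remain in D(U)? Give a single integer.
Answer: 6

Derivation:
Constraint 1 (U != X) on D(U)={2,3,4,5,6,7} D(X)={3,4,5,6,7}: no change
So after constraint 1: D(U)={2,3,4,5,6,7}, size = 6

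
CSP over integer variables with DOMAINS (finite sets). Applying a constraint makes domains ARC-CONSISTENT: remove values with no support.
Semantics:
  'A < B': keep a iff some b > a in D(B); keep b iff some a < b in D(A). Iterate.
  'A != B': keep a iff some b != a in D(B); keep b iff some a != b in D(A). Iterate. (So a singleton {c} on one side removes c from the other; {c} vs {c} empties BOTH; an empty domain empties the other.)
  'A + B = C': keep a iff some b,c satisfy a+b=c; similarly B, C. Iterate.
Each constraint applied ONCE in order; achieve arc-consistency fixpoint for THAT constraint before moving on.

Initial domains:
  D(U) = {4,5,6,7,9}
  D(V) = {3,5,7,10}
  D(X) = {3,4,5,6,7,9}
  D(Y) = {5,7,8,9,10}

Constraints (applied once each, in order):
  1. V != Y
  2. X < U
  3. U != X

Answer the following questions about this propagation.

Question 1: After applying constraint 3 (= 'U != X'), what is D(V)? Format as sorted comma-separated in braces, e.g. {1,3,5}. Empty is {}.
Answer: {3,5,7,10}

Derivation:
Constraint 1 (V != Y) on D(V)={3,5,7,10} D(Y)={5,7,8,9,10}: no change
Constraint 2 (X < U) on D(X)={3,4,5,6,7,9} D(U)={4,5,6,7,9}: X {3,4,5,6,7,9}->{3,4,5,6,7}
Constraint 3 (U != X) on D(U)={4,5,6,7,9} D(X)={3,4,5,6,7}: no change
So after constraint 3: D(V) = {3,5,7,10}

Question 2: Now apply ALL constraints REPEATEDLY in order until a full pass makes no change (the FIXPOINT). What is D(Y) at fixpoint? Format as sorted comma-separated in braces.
pass 0 (initial): D(Y)={5,7,8,9,10}
pass 1: X {3,4,5,6,7,9}->{3,4,5,6,7}
pass 2: no change
Fixpoint after 2 passes: D(Y) = {5,7,8,9,10}

Answer: {5,7,8,9,10}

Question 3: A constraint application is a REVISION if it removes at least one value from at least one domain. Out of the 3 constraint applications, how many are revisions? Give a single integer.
Answer: 1

Derivation:
Constraint 1 (V != Y) on D(V)={3,5,7,10} D(Y)={5,7,8,9,10}: no change => not a revision
Constraint 2 (X < U) on D(X)={3,4,5,6,7,9} D(U)={4,5,6,7,9}: X {3,4,5,6,7,9}->{3,4,5,6,7} => REVISION
Constraint 3 (U != X) on D(U)={4,5,6,7,9} D(X)={3,4,5,6,7}: no change => not a revision
Total revisions = 1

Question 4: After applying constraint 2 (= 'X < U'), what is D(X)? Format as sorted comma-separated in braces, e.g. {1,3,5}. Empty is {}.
Constraint 1 (V != Y) on D(V)={3,5,7,10} D(Y)={5,7,8,9,10}: no change
Constraint 2 (X < U) on D(X)={3,4,5,6,7,9} D(U)={4,5,6,7,9}: X {3,4,5,6,7,9}->{3,4,5,6,7}
So after constraint 2: D(X) = {3,4,5,6,7}

Answer: {3,4,5,6,7}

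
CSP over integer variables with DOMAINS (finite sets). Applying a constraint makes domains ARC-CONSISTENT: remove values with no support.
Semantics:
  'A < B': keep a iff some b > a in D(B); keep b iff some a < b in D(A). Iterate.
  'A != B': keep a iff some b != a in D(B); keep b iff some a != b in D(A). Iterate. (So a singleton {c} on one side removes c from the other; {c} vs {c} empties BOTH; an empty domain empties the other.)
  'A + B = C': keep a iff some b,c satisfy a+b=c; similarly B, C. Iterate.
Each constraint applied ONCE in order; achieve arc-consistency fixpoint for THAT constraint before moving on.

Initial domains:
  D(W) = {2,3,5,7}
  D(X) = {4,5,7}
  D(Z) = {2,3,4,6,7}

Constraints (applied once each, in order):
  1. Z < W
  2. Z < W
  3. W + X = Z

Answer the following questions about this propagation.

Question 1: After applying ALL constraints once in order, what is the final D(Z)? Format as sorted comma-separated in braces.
Constraint 1 (Z < W) on D(Z)={2,3,4,6,7} D(W)={2,3,5,7}: Z {2,3,4,6,7}->{2,3,4,6}; W {2,3,5,7}->{3,5,7}
Constraint 2 (Z < W) on D(Z)={2,3,4,6} D(W)={3,5,7}: no change
Constraint 3 (W + X = Z) on D(W)={3,5,7} D(X)={4,5,7} D(Z)={2,3,4,6}: W {3,5,7}->{}; X {4,5,7}->{}; Z {2,3,4,6}->{}
So after all 3 constraints: D(Z) = {}

Answer: {}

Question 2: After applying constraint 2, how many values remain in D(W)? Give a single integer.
Answer: 3

Derivation:
Constraint 1 (Z < W) on D(Z)={2,3,4,6,7} D(W)={2,3,5,7}: Z {2,3,4,6,7}->{2,3,4,6}; W {2,3,5,7}->{3,5,7}
Constraint 2 (Z < W) on D(Z)={2,3,4,6} D(W)={3,5,7}: no change
So after constraint 2: D(W)={3,5,7}, size = 3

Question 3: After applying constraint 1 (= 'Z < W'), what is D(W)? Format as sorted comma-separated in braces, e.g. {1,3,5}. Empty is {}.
Constraint 1 (Z < W) on D(Z)={2,3,4,6,7} D(W)={2,3,5,7}: Z {2,3,4,6,7}->{2,3,4,6}; W {2,3,5,7}->{3,5,7}
So after constraint 1: D(W) = {3,5,7}

Answer: {3,5,7}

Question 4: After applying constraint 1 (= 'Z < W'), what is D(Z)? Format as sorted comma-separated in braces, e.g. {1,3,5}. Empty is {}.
Constraint 1 (Z < W) on D(Z)={2,3,4,6,7} D(W)={2,3,5,7}: Z {2,3,4,6,7}->{2,3,4,6}; W {2,3,5,7}->{3,5,7}
So after constraint 1: D(Z) = {2,3,4,6}

Answer: {2,3,4,6}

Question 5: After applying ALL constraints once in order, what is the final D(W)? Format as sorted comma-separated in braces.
Constraint 1 (Z < W) on D(Z)={2,3,4,6,7} D(W)={2,3,5,7}: Z {2,3,4,6,7}->{2,3,4,6}; W {2,3,5,7}->{3,5,7}
Constraint 2 (Z < W) on D(Z)={2,3,4,6} D(W)={3,5,7}: no change
Constraint 3 (W + X = Z) on D(W)={3,5,7} D(X)={4,5,7} D(Z)={2,3,4,6}: W {3,5,7}->{}; X {4,5,7}->{}; Z {2,3,4,6}->{}
So after all 3 constraints: D(W) = {}

Answer: {}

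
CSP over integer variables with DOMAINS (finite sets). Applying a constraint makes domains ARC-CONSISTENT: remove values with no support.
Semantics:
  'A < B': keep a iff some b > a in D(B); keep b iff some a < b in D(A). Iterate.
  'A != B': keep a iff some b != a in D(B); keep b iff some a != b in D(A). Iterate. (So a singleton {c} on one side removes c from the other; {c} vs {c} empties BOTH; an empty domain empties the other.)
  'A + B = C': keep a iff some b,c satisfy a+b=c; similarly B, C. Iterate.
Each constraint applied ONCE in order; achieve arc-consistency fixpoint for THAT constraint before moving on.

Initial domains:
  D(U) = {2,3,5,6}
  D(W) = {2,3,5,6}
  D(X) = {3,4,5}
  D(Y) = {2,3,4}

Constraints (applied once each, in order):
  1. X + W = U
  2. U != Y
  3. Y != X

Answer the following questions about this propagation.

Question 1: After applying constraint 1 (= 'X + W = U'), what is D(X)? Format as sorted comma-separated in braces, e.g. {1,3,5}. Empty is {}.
Constraint 1 (X + W = U) on D(X)={3,4,5} D(W)={2,3,5,6} D(U)={2,3,5,6}: X {3,4,5}->{3,4}; W {2,3,5,6}->{2,3}; U {2,3,5,6}->{5,6}
So after constraint 1: D(X) = {3,4}

Answer: {3,4}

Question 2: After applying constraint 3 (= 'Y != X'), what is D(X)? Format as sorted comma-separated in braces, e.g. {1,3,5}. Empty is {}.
Answer: {3,4}

Derivation:
Constraint 1 (X + W = U) on D(X)={3,4,5} D(W)={2,3,5,6} D(U)={2,3,5,6}: X {3,4,5}->{3,4}; W {2,3,5,6}->{2,3}; U {2,3,5,6}->{5,6}
Constraint 2 (U != Y) on D(U)={5,6} D(Y)={2,3,4}: no change
Constraint 3 (Y != X) on D(Y)={2,3,4} D(X)={3,4}: no change
So after constraint 3: D(X) = {3,4}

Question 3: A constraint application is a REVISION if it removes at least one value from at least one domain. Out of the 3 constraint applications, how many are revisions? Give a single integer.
Constraint 1 (X + W = U) on D(X)={3,4,5} D(W)={2,3,5,6} D(U)={2,3,5,6}: X {3,4,5}->{3,4}; W {2,3,5,6}->{2,3}; U {2,3,5,6}->{5,6} => REVISION
Constraint 2 (U != Y) on D(U)={5,6} D(Y)={2,3,4}: no change => not a revision
Constraint 3 (Y != X) on D(Y)={2,3,4} D(X)={3,4}: no change => not a revision
Total revisions = 1

Answer: 1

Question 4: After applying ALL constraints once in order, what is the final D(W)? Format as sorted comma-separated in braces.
Answer: {2,3}

Derivation:
Constraint 1 (X + W = U) on D(X)={3,4,5} D(W)={2,3,5,6} D(U)={2,3,5,6}: X {3,4,5}->{3,4}; W {2,3,5,6}->{2,3}; U {2,3,5,6}->{5,6}
Constraint 2 (U != Y) on D(U)={5,6} D(Y)={2,3,4}: no change
Constraint 3 (Y != X) on D(Y)={2,3,4} D(X)={3,4}: no change
So after all 3 constraints: D(W) = {2,3}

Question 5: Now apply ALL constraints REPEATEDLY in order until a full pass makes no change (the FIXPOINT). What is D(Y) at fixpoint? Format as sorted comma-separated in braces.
Answer: {2,3,4}

Derivation:
pass 0 (initial): D(Y)={2,3,4}
pass 1: U {2,3,5,6}->{5,6}; W {2,3,5,6}->{2,3}; X {3,4,5}->{3,4}
pass 2: no change
Fixpoint after 2 passes: D(Y) = {2,3,4}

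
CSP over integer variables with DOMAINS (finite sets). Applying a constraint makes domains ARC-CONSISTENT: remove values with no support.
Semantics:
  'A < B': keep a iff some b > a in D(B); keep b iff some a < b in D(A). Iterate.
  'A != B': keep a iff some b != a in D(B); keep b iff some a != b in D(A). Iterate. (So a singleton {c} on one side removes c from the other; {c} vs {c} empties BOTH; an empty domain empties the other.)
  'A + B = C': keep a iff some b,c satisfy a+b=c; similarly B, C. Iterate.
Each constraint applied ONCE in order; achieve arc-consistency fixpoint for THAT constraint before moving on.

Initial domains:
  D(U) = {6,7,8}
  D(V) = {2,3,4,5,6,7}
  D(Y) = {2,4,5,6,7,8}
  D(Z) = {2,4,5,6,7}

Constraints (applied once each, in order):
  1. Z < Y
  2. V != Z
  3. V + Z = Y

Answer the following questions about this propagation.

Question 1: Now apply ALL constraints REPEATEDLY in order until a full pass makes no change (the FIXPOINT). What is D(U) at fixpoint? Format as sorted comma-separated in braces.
pass 0 (initial): D(U)={6,7,8}
pass 1: V {2,3,4,5,6,7}->{2,3,4,5,6}; Y {2,4,5,6,7,8}->{4,5,6,7,8}; Z {2,4,5,6,7}->{2,4,5,6}
pass 2: no change
Fixpoint after 2 passes: D(U) = {6,7,8}

Answer: {6,7,8}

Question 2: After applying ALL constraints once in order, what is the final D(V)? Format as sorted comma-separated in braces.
Answer: {2,3,4,5,6}

Derivation:
Constraint 1 (Z < Y) on D(Z)={2,4,5,6,7} D(Y)={2,4,5,6,7,8}: Y {2,4,5,6,7,8}->{4,5,6,7,8}
Constraint 2 (V != Z) on D(V)={2,3,4,5,6,7} D(Z)={2,4,5,6,7}: no change
Constraint 3 (V + Z = Y) on D(V)={2,3,4,5,6,7} D(Z)={2,4,5,6,7} D(Y)={4,5,6,7,8}: V {2,3,4,5,6,7}->{2,3,4,5,6}; Z {2,4,5,6,7}->{2,4,5,6}
So after all 3 constraints: D(V) = {2,3,4,5,6}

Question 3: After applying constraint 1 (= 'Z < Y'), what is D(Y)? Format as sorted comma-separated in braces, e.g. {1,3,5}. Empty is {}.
Constraint 1 (Z < Y) on D(Z)={2,4,5,6,7} D(Y)={2,4,5,6,7,8}: Y {2,4,5,6,7,8}->{4,5,6,7,8}
So after constraint 1: D(Y) = {4,5,6,7,8}

Answer: {4,5,6,7,8}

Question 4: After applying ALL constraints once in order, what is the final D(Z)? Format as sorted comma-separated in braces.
Constraint 1 (Z < Y) on D(Z)={2,4,5,6,7} D(Y)={2,4,5,6,7,8}: Y {2,4,5,6,7,8}->{4,5,6,7,8}
Constraint 2 (V != Z) on D(V)={2,3,4,5,6,7} D(Z)={2,4,5,6,7}: no change
Constraint 3 (V + Z = Y) on D(V)={2,3,4,5,6,7} D(Z)={2,4,5,6,7} D(Y)={4,5,6,7,8}: V {2,3,4,5,6,7}->{2,3,4,5,6}; Z {2,4,5,6,7}->{2,4,5,6}
So after all 3 constraints: D(Z) = {2,4,5,6}

Answer: {2,4,5,6}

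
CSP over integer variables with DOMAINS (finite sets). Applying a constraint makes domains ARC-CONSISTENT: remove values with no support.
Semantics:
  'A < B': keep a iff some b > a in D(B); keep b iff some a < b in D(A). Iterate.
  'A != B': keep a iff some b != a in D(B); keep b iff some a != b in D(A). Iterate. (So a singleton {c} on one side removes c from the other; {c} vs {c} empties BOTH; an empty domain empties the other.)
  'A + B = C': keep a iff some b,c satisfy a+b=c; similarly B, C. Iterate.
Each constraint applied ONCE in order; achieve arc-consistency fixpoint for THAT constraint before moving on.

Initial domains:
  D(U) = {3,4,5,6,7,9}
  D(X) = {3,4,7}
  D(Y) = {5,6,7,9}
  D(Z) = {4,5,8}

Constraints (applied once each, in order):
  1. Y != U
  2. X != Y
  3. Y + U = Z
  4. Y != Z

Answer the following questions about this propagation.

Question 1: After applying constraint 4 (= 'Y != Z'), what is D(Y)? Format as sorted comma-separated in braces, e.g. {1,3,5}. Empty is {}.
Constraint 1 (Y != U) on D(Y)={5,6,7,9} D(U)={3,4,5,6,7,9}: no change
Constraint 2 (X != Y) on D(X)={3,4,7} D(Y)={5,6,7,9}: no change
Constraint 3 (Y + U = Z) on D(Y)={5,6,7,9} D(U)={3,4,5,6,7,9} D(Z)={4,5,8}: Y {5,6,7,9}->{5}; U {3,4,5,6,7,9}->{3}; Z {4,5,8}->{8}
Constraint 4 (Y != Z) on D(Y)={5} D(Z)={8}: no change
So after constraint 4: D(Y) = {5}

Answer: {5}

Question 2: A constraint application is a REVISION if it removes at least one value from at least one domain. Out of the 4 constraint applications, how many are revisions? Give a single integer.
Constraint 1 (Y != U) on D(Y)={5,6,7,9} D(U)={3,4,5,6,7,9}: no change => not a revision
Constraint 2 (X != Y) on D(X)={3,4,7} D(Y)={5,6,7,9}: no change => not a revision
Constraint 3 (Y + U = Z) on D(Y)={5,6,7,9} D(U)={3,4,5,6,7,9} D(Z)={4,5,8}: Y {5,6,7,9}->{5}; U {3,4,5,6,7,9}->{3}; Z {4,5,8}->{8} => REVISION
Constraint 4 (Y != Z) on D(Y)={5} D(Z)={8}: no change => not a revision
Total revisions = 1

Answer: 1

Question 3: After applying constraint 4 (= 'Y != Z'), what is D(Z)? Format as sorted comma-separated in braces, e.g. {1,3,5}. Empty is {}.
Constraint 1 (Y != U) on D(Y)={5,6,7,9} D(U)={3,4,5,6,7,9}: no change
Constraint 2 (X != Y) on D(X)={3,4,7} D(Y)={5,6,7,9}: no change
Constraint 3 (Y + U = Z) on D(Y)={5,6,7,9} D(U)={3,4,5,6,7,9} D(Z)={4,5,8}: Y {5,6,7,9}->{5}; U {3,4,5,6,7,9}->{3}; Z {4,5,8}->{8}
Constraint 4 (Y != Z) on D(Y)={5} D(Z)={8}: no change
So after constraint 4: D(Z) = {8}

Answer: {8}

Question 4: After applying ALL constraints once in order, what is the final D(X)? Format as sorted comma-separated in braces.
Constraint 1 (Y != U) on D(Y)={5,6,7,9} D(U)={3,4,5,6,7,9}: no change
Constraint 2 (X != Y) on D(X)={3,4,7} D(Y)={5,6,7,9}: no change
Constraint 3 (Y + U = Z) on D(Y)={5,6,7,9} D(U)={3,4,5,6,7,9} D(Z)={4,5,8}: Y {5,6,7,9}->{5}; U {3,4,5,6,7,9}->{3}; Z {4,5,8}->{8}
Constraint 4 (Y != Z) on D(Y)={5} D(Z)={8}: no change
So after all 4 constraints: D(X) = {3,4,7}

Answer: {3,4,7}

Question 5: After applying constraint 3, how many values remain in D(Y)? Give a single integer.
Answer: 1

Derivation:
Constraint 1 (Y != U) on D(Y)={5,6,7,9} D(U)={3,4,5,6,7,9}: no change
Constraint 2 (X != Y) on D(X)={3,4,7} D(Y)={5,6,7,9}: no change
Constraint 3 (Y + U = Z) on D(Y)={5,6,7,9} D(U)={3,4,5,6,7,9} D(Z)={4,5,8}: Y {5,6,7,9}->{5}; U {3,4,5,6,7,9}->{3}; Z {4,5,8}->{8}
So after constraint 3: D(Y)={5}, size = 1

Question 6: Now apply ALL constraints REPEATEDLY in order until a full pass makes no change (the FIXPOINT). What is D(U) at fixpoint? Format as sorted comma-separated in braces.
Answer: {3}

Derivation:
pass 0 (initial): D(U)={3,4,5,6,7,9}
pass 1: U {3,4,5,6,7,9}->{3}; Y {5,6,7,9}->{5}; Z {4,5,8}->{8}
pass 2: no change
Fixpoint after 2 passes: D(U) = {3}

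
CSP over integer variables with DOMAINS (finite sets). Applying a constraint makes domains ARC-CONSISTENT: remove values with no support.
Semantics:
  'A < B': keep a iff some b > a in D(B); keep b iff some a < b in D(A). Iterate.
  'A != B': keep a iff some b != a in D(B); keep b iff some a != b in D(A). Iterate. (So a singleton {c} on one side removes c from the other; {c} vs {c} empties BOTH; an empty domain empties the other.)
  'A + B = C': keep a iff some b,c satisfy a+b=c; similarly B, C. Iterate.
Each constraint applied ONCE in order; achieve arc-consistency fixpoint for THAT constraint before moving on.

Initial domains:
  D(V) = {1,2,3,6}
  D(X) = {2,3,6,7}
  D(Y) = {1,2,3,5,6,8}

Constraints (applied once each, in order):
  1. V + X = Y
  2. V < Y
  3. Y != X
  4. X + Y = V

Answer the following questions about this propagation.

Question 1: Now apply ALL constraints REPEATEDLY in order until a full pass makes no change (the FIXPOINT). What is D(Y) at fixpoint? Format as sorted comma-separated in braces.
Answer: {}

Derivation:
pass 0 (initial): D(Y)={1,2,3,5,6,8}
pass 1: V {1,2,3,6}->{6}; X {2,3,6,7}->{3}; Y {1,2,3,5,6,8}->{3}
pass 2: V {6}->{}; X {3}->{}; Y {3}->{}
pass 3: no change
Fixpoint after 3 passes: D(Y) = {}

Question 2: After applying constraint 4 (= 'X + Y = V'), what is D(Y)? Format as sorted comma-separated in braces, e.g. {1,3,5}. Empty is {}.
Answer: {3}

Derivation:
Constraint 1 (V + X = Y) on D(V)={1,2,3,6} D(X)={2,3,6,7} D(Y)={1,2,3,5,6,8}: Y {1,2,3,5,6,8}->{3,5,6,8}
Constraint 2 (V < Y) on D(V)={1,2,3,6} D(Y)={3,5,6,8}: no change
Constraint 3 (Y != X) on D(Y)={3,5,6,8} D(X)={2,3,6,7}: no change
Constraint 4 (X + Y = V) on D(X)={2,3,6,7} D(Y)={3,5,6,8} D(V)={1,2,3,6}: X {2,3,6,7}->{3}; Y {3,5,6,8}->{3}; V {1,2,3,6}->{6}
So after constraint 4: D(Y) = {3}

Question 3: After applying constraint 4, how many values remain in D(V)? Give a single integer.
Answer: 1

Derivation:
Constraint 1 (V + X = Y) on D(V)={1,2,3,6} D(X)={2,3,6,7} D(Y)={1,2,3,5,6,8}: Y {1,2,3,5,6,8}->{3,5,6,8}
Constraint 2 (V < Y) on D(V)={1,2,3,6} D(Y)={3,5,6,8}: no change
Constraint 3 (Y != X) on D(Y)={3,5,6,8} D(X)={2,3,6,7}: no change
Constraint 4 (X + Y = V) on D(X)={2,3,6,7} D(Y)={3,5,6,8} D(V)={1,2,3,6}: X {2,3,6,7}->{3}; Y {3,5,6,8}->{3}; V {1,2,3,6}->{6}
So after constraint 4: D(V)={6}, size = 1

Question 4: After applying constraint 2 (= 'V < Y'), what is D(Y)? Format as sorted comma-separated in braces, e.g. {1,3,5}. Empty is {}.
Constraint 1 (V + X = Y) on D(V)={1,2,3,6} D(X)={2,3,6,7} D(Y)={1,2,3,5,6,8}: Y {1,2,3,5,6,8}->{3,5,6,8}
Constraint 2 (V < Y) on D(V)={1,2,3,6} D(Y)={3,5,6,8}: no change
So after constraint 2: D(Y) = {3,5,6,8}

Answer: {3,5,6,8}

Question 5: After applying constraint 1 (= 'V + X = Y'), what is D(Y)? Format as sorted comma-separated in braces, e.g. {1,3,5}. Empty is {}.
Constraint 1 (V + X = Y) on D(V)={1,2,3,6} D(X)={2,3,6,7} D(Y)={1,2,3,5,6,8}: Y {1,2,3,5,6,8}->{3,5,6,8}
So after constraint 1: D(Y) = {3,5,6,8}

Answer: {3,5,6,8}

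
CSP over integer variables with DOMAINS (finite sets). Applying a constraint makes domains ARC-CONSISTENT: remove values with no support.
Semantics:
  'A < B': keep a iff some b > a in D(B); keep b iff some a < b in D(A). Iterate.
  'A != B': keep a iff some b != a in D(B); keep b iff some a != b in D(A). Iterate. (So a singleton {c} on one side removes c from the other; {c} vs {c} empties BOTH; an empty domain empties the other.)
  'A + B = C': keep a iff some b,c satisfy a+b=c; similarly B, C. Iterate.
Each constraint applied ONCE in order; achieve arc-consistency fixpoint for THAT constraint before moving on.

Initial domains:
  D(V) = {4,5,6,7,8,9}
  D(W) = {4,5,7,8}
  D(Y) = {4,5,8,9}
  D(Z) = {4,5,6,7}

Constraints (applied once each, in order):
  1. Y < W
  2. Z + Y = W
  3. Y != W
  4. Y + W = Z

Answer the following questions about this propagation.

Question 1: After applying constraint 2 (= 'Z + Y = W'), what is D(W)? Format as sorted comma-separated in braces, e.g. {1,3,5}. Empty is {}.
Answer: {8}

Derivation:
Constraint 1 (Y < W) on D(Y)={4,5,8,9} D(W)={4,5,7,8}: Y {4,5,8,9}->{4,5}; W {4,5,7,8}->{5,7,8}
Constraint 2 (Z + Y = W) on D(Z)={4,5,6,7} D(Y)={4,5} D(W)={5,7,8}: Z {4,5,6,7}->{4}; Y {4,5}->{4}; W {5,7,8}->{8}
So after constraint 2: D(W) = {8}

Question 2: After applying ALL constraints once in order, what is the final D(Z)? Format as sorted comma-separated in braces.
Answer: {}

Derivation:
Constraint 1 (Y < W) on D(Y)={4,5,8,9} D(W)={4,5,7,8}: Y {4,5,8,9}->{4,5}; W {4,5,7,8}->{5,7,8}
Constraint 2 (Z + Y = W) on D(Z)={4,5,6,7} D(Y)={4,5} D(W)={5,7,8}: Z {4,5,6,7}->{4}; Y {4,5}->{4}; W {5,7,8}->{8}
Constraint 3 (Y != W) on D(Y)={4} D(W)={8}: no change
Constraint 4 (Y + W = Z) on D(Y)={4} D(W)={8} D(Z)={4}: Y {4}->{}; W {8}->{}; Z {4}->{}
So after all 4 constraints: D(Z) = {}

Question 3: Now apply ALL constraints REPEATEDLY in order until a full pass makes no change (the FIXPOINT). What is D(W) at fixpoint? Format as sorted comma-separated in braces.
Answer: {}

Derivation:
pass 0 (initial): D(W)={4,5,7,8}
pass 1: W {4,5,7,8}->{}; Y {4,5,8,9}->{}; Z {4,5,6,7}->{}
pass 2: no change
Fixpoint after 2 passes: D(W) = {}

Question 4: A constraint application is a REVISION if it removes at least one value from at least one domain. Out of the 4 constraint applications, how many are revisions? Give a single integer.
Answer: 3

Derivation:
Constraint 1 (Y < W) on D(Y)={4,5,8,9} D(W)={4,5,7,8}: Y {4,5,8,9}->{4,5}; W {4,5,7,8}->{5,7,8} => REVISION
Constraint 2 (Z + Y = W) on D(Z)={4,5,6,7} D(Y)={4,5} D(W)={5,7,8}: Z {4,5,6,7}->{4}; Y {4,5}->{4}; W {5,7,8}->{8} => REVISION
Constraint 3 (Y != W) on D(Y)={4} D(W)={8}: no change => not a revision
Constraint 4 (Y + W = Z) on D(Y)={4} D(W)={8} D(Z)={4}: Y {4}->{}; W {8}->{}; Z {4}->{} => REVISION
Total revisions = 3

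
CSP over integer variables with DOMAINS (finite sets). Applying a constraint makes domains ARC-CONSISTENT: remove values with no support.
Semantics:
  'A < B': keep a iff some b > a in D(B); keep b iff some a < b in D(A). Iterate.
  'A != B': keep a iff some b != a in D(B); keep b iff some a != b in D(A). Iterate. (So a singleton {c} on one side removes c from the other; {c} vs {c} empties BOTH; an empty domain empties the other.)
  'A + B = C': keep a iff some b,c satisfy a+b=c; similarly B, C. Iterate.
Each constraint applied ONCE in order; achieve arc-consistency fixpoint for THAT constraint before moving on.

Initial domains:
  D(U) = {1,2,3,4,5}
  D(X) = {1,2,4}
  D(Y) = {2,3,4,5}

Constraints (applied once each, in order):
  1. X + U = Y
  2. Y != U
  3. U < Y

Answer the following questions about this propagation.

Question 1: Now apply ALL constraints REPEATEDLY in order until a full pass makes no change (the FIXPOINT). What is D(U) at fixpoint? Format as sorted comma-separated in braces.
pass 0 (initial): D(U)={1,2,3,4,5}
pass 1: U {1,2,3,4,5}->{1,2,3,4}
pass 2: no change
Fixpoint after 2 passes: D(U) = {1,2,3,4}

Answer: {1,2,3,4}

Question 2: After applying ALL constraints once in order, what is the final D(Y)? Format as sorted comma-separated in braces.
Constraint 1 (X + U = Y) on D(X)={1,2,4} D(U)={1,2,3,4,5} D(Y)={2,3,4,5}: U {1,2,3,4,5}->{1,2,3,4}
Constraint 2 (Y != U) on D(Y)={2,3,4,5} D(U)={1,2,3,4}: no change
Constraint 3 (U < Y) on D(U)={1,2,3,4} D(Y)={2,3,4,5}: no change
So after all 3 constraints: D(Y) = {2,3,4,5}

Answer: {2,3,4,5}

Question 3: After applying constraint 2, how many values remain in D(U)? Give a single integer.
Constraint 1 (X + U = Y) on D(X)={1,2,4} D(U)={1,2,3,4,5} D(Y)={2,3,4,5}: U {1,2,3,4,5}->{1,2,3,4}
Constraint 2 (Y != U) on D(Y)={2,3,4,5} D(U)={1,2,3,4}: no change
So after constraint 2: D(U)={1,2,3,4}, size = 4

Answer: 4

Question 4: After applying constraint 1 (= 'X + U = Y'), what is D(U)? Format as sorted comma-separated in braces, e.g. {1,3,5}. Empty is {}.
Constraint 1 (X + U = Y) on D(X)={1,2,4} D(U)={1,2,3,4,5} D(Y)={2,3,4,5}: U {1,2,3,4,5}->{1,2,3,4}
So after constraint 1: D(U) = {1,2,3,4}

Answer: {1,2,3,4}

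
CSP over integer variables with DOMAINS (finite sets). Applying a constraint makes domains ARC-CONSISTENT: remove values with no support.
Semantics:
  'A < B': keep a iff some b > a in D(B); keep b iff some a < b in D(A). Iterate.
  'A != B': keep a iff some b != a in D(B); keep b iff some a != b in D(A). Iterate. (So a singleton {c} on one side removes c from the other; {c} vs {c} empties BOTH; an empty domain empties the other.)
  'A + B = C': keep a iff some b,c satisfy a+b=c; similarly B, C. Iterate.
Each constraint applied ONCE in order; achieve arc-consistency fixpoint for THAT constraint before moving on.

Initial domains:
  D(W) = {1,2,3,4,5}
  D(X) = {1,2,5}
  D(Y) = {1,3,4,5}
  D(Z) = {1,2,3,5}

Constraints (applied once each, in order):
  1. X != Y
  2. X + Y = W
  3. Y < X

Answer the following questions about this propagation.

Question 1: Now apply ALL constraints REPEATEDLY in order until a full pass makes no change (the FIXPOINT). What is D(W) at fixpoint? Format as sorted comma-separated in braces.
Answer: {3}

Derivation:
pass 0 (initial): D(W)={1,2,3,4,5}
pass 1: W {1,2,3,4,5}->{2,3,4,5}; X {1,2,5}->{2}; Y {1,3,4,5}->{1}
pass 2: W {2,3,4,5}->{3}
pass 3: no change
Fixpoint after 3 passes: D(W) = {3}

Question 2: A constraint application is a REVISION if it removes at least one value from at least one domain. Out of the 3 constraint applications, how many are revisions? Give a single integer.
Constraint 1 (X != Y) on D(X)={1,2,5} D(Y)={1,3,4,5}: no change => not a revision
Constraint 2 (X + Y = W) on D(X)={1,2,5} D(Y)={1,3,4,5} D(W)={1,2,3,4,5}: X {1,2,5}->{1,2}; Y {1,3,4,5}->{1,3,4}; W {1,2,3,4,5}->{2,3,4,5} => REVISION
Constraint 3 (Y < X) on D(Y)={1,3,4} D(X)={1,2}: Y {1,3,4}->{1}; X {1,2}->{2} => REVISION
Total revisions = 2

Answer: 2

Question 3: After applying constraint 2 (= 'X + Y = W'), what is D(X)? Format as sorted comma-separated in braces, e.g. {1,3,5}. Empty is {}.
Constraint 1 (X != Y) on D(X)={1,2,5} D(Y)={1,3,4,5}: no change
Constraint 2 (X + Y = W) on D(X)={1,2,5} D(Y)={1,3,4,5} D(W)={1,2,3,4,5}: X {1,2,5}->{1,2}; Y {1,3,4,5}->{1,3,4}; W {1,2,3,4,5}->{2,3,4,5}
So after constraint 2: D(X) = {1,2}

Answer: {1,2}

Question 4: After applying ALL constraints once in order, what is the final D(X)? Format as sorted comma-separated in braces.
Answer: {2}

Derivation:
Constraint 1 (X != Y) on D(X)={1,2,5} D(Y)={1,3,4,5}: no change
Constraint 2 (X + Y = W) on D(X)={1,2,5} D(Y)={1,3,4,5} D(W)={1,2,3,4,5}: X {1,2,5}->{1,2}; Y {1,3,4,5}->{1,3,4}; W {1,2,3,4,5}->{2,3,4,5}
Constraint 3 (Y < X) on D(Y)={1,3,4} D(X)={1,2}: Y {1,3,4}->{1}; X {1,2}->{2}
So after all 3 constraints: D(X) = {2}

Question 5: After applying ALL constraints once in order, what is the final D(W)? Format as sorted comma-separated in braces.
Constraint 1 (X != Y) on D(X)={1,2,5} D(Y)={1,3,4,5}: no change
Constraint 2 (X + Y = W) on D(X)={1,2,5} D(Y)={1,3,4,5} D(W)={1,2,3,4,5}: X {1,2,5}->{1,2}; Y {1,3,4,5}->{1,3,4}; W {1,2,3,4,5}->{2,3,4,5}
Constraint 3 (Y < X) on D(Y)={1,3,4} D(X)={1,2}: Y {1,3,4}->{1}; X {1,2}->{2}
So after all 3 constraints: D(W) = {2,3,4,5}

Answer: {2,3,4,5}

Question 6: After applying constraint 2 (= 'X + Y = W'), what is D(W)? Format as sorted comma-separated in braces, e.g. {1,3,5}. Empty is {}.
Answer: {2,3,4,5}

Derivation:
Constraint 1 (X != Y) on D(X)={1,2,5} D(Y)={1,3,4,5}: no change
Constraint 2 (X + Y = W) on D(X)={1,2,5} D(Y)={1,3,4,5} D(W)={1,2,3,4,5}: X {1,2,5}->{1,2}; Y {1,3,4,5}->{1,3,4}; W {1,2,3,4,5}->{2,3,4,5}
So after constraint 2: D(W) = {2,3,4,5}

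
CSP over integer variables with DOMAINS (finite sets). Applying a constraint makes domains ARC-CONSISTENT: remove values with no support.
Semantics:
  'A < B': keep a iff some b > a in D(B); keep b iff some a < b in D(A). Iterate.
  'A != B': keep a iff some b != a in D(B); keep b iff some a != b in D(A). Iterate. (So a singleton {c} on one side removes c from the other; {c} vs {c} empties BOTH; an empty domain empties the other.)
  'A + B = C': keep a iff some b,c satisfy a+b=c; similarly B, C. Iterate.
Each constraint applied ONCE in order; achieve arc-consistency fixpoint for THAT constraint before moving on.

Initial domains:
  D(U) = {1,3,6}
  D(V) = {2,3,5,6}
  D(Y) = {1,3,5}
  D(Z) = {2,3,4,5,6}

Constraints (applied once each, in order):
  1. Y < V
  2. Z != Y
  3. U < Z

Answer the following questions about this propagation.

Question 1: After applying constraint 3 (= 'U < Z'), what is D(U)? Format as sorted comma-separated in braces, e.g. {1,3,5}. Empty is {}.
Constraint 1 (Y < V) on D(Y)={1,3,5} D(V)={2,3,5,6}: no change
Constraint 2 (Z != Y) on D(Z)={2,3,4,5,6} D(Y)={1,3,5}: no change
Constraint 3 (U < Z) on D(U)={1,3,6} D(Z)={2,3,4,5,6}: U {1,3,6}->{1,3}
So after constraint 3: D(U) = {1,3}

Answer: {1,3}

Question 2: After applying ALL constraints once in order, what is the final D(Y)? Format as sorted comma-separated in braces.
Constraint 1 (Y < V) on D(Y)={1,3,5} D(V)={2,3,5,6}: no change
Constraint 2 (Z != Y) on D(Z)={2,3,4,5,6} D(Y)={1,3,5}: no change
Constraint 3 (U < Z) on D(U)={1,3,6} D(Z)={2,3,4,5,6}: U {1,3,6}->{1,3}
So after all 3 constraints: D(Y) = {1,3,5}

Answer: {1,3,5}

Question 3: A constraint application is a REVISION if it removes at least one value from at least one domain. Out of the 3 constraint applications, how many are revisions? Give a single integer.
Answer: 1

Derivation:
Constraint 1 (Y < V) on D(Y)={1,3,5} D(V)={2,3,5,6}: no change => not a revision
Constraint 2 (Z != Y) on D(Z)={2,3,4,5,6} D(Y)={1,3,5}: no change => not a revision
Constraint 3 (U < Z) on D(U)={1,3,6} D(Z)={2,3,4,5,6}: U {1,3,6}->{1,3} => REVISION
Total revisions = 1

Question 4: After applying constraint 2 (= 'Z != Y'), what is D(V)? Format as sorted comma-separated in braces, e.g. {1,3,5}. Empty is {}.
Constraint 1 (Y < V) on D(Y)={1,3,5} D(V)={2,3,5,6}: no change
Constraint 2 (Z != Y) on D(Z)={2,3,4,5,6} D(Y)={1,3,5}: no change
So after constraint 2: D(V) = {2,3,5,6}

Answer: {2,3,5,6}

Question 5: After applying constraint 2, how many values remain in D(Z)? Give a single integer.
Answer: 5

Derivation:
Constraint 1 (Y < V) on D(Y)={1,3,5} D(V)={2,3,5,6}: no change
Constraint 2 (Z != Y) on D(Z)={2,3,4,5,6} D(Y)={1,3,5}: no change
So after constraint 2: D(Z)={2,3,4,5,6}, size = 5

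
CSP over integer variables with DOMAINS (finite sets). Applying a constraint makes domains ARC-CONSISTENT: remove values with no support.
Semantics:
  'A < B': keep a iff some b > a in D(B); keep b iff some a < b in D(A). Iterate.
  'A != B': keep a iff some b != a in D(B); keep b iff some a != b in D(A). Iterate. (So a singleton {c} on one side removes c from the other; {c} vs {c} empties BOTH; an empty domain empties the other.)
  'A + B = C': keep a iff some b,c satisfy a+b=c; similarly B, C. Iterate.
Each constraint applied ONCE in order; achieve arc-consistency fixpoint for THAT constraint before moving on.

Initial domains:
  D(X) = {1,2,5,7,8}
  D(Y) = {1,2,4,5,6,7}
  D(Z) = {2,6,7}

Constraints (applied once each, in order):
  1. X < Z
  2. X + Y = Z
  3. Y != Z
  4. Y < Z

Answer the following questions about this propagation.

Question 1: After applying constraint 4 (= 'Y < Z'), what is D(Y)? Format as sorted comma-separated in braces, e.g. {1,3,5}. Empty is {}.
Constraint 1 (X < Z) on D(X)={1,2,5,7,8} D(Z)={2,6,7}: X {1,2,5,7,8}->{1,2,5}
Constraint 2 (X + Y = Z) on D(X)={1,2,5} D(Y)={1,2,4,5,6,7} D(Z)={2,6,7}: Y {1,2,4,5,6,7}->{1,2,4,5,6}
Constraint 3 (Y != Z) on D(Y)={1,2,4,5,6} D(Z)={2,6,7}: no change
Constraint 4 (Y < Z) on D(Y)={1,2,4,5,6} D(Z)={2,6,7}: no change
So after constraint 4: D(Y) = {1,2,4,5,6}

Answer: {1,2,4,5,6}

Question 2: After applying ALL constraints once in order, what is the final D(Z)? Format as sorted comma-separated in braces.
Answer: {2,6,7}

Derivation:
Constraint 1 (X < Z) on D(X)={1,2,5,7,8} D(Z)={2,6,7}: X {1,2,5,7,8}->{1,2,5}
Constraint 2 (X + Y = Z) on D(X)={1,2,5} D(Y)={1,2,4,5,6,7} D(Z)={2,6,7}: Y {1,2,4,5,6,7}->{1,2,4,5,6}
Constraint 3 (Y != Z) on D(Y)={1,2,4,5,6} D(Z)={2,6,7}: no change
Constraint 4 (Y < Z) on D(Y)={1,2,4,5,6} D(Z)={2,6,7}: no change
So after all 4 constraints: D(Z) = {2,6,7}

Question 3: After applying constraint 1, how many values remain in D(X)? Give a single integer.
Answer: 3

Derivation:
Constraint 1 (X < Z) on D(X)={1,2,5,7,8} D(Z)={2,6,7}: X {1,2,5,7,8}->{1,2,5}
So after constraint 1: D(X)={1,2,5}, size = 3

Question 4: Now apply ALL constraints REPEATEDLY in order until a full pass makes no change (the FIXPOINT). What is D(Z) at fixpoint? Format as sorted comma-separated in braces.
Answer: {2,6,7}

Derivation:
pass 0 (initial): D(Z)={2,6,7}
pass 1: X {1,2,5,7,8}->{1,2,5}; Y {1,2,4,5,6,7}->{1,2,4,5,6}
pass 2: no change
Fixpoint after 2 passes: D(Z) = {2,6,7}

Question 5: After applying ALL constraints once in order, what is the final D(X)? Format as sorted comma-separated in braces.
Answer: {1,2,5}

Derivation:
Constraint 1 (X < Z) on D(X)={1,2,5,7,8} D(Z)={2,6,7}: X {1,2,5,7,8}->{1,2,5}
Constraint 2 (X + Y = Z) on D(X)={1,2,5} D(Y)={1,2,4,5,6,7} D(Z)={2,6,7}: Y {1,2,4,5,6,7}->{1,2,4,5,6}
Constraint 3 (Y != Z) on D(Y)={1,2,4,5,6} D(Z)={2,6,7}: no change
Constraint 4 (Y < Z) on D(Y)={1,2,4,5,6} D(Z)={2,6,7}: no change
So after all 4 constraints: D(X) = {1,2,5}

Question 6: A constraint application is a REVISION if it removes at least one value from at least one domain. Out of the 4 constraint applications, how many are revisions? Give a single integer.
Constraint 1 (X < Z) on D(X)={1,2,5,7,8} D(Z)={2,6,7}: X {1,2,5,7,8}->{1,2,5} => REVISION
Constraint 2 (X + Y = Z) on D(X)={1,2,5} D(Y)={1,2,4,5,6,7} D(Z)={2,6,7}: Y {1,2,4,5,6,7}->{1,2,4,5,6} => REVISION
Constraint 3 (Y != Z) on D(Y)={1,2,4,5,6} D(Z)={2,6,7}: no change => not a revision
Constraint 4 (Y < Z) on D(Y)={1,2,4,5,6} D(Z)={2,6,7}: no change => not a revision
Total revisions = 2

Answer: 2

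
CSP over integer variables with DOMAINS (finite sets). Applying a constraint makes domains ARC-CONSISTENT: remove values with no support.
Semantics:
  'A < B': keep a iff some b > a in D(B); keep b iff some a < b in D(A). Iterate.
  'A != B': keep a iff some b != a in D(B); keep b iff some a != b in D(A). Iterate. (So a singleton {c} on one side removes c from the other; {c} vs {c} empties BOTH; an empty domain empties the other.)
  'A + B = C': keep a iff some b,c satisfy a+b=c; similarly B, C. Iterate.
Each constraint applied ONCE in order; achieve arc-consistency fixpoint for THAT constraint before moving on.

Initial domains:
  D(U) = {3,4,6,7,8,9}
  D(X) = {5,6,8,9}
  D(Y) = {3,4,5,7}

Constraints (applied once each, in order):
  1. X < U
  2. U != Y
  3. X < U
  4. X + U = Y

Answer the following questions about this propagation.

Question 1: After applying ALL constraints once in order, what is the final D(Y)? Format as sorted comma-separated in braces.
Answer: {}

Derivation:
Constraint 1 (X < U) on D(X)={5,6,8,9} D(U)={3,4,6,7,8,9}: X {5,6,8,9}->{5,6,8}; U {3,4,6,7,8,9}->{6,7,8,9}
Constraint 2 (U != Y) on D(U)={6,7,8,9} D(Y)={3,4,5,7}: no change
Constraint 3 (X < U) on D(X)={5,6,8} D(U)={6,7,8,9}: no change
Constraint 4 (X + U = Y) on D(X)={5,6,8} D(U)={6,7,8,9} D(Y)={3,4,5,7}: X {5,6,8}->{}; U {6,7,8,9}->{}; Y {3,4,5,7}->{}
So after all 4 constraints: D(Y) = {}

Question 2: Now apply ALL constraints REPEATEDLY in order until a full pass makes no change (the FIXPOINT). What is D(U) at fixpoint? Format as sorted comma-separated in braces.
Answer: {}

Derivation:
pass 0 (initial): D(U)={3,4,6,7,8,9}
pass 1: U {3,4,6,7,8,9}->{}; X {5,6,8,9}->{}; Y {3,4,5,7}->{}
pass 2: no change
Fixpoint after 2 passes: D(U) = {}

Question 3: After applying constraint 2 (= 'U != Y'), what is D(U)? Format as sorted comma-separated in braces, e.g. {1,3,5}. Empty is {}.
Answer: {6,7,8,9}

Derivation:
Constraint 1 (X < U) on D(X)={5,6,8,9} D(U)={3,4,6,7,8,9}: X {5,6,8,9}->{5,6,8}; U {3,4,6,7,8,9}->{6,7,8,9}
Constraint 2 (U != Y) on D(U)={6,7,8,9} D(Y)={3,4,5,7}: no change
So after constraint 2: D(U) = {6,7,8,9}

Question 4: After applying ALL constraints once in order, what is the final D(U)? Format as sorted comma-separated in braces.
Constraint 1 (X < U) on D(X)={5,6,8,9} D(U)={3,4,6,7,8,9}: X {5,6,8,9}->{5,6,8}; U {3,4,6,7,8,9}->{6,7,8,9}
Constraint 2 (U != Y) on D(U)={6,7,8,9} D(Y)={3,4,5,7}: no change
Constraint 3 (X < U) on D(X)={5,6,8} D(U)={6,7,8,9}: no change
Constraint 4 (X + U = Y) on D(X)={5,6,8} D(U)={6,7,8,9} D(Y)={3,4,5,7}: X {5,6,8}->{}; U {6,7,8,9}->{}; Y {3,4,5,7}->{}
So after all 4 constraints: D(U) = {}

Answer: {}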